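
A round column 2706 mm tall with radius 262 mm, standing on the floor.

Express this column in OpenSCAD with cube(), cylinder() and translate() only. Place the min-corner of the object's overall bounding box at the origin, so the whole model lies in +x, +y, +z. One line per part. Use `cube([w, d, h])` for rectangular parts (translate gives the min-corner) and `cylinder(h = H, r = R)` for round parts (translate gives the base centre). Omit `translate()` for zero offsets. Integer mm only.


translate([262, 262, 0]) cylinder(h = 2706, r = 262);


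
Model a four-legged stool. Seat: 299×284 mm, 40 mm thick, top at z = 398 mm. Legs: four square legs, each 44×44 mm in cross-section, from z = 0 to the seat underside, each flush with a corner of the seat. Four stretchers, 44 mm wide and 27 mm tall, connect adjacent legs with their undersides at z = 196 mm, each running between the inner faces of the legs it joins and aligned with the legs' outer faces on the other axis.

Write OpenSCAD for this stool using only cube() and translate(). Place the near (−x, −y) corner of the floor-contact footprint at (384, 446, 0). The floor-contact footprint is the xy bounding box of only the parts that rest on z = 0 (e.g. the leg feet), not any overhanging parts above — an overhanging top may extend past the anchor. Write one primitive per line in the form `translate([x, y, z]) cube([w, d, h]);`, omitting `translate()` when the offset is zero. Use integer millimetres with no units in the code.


// leg_h = 398 - 40 = 358
// stretcher span = 299 - 2*44 = 211
translate([384, 446, 358]) cube([299, 284, 40]);
translate([384, 446, 0]) cube([44, 44, 358]);
translate([639, 446, 0]) cube([44, 44, 358]);
translate([384, 686, 0]) cube([44, 44, 358]);
translate([639, 686, 0]) cube([44, 44, 358]);
translate([428, 446, 196]) cube([211, 44, 27]);
translate([428, 686, 196]) cube([211, 44, 27]);
translate([384, 490, 196]) cube([44, 196, 27]);
translate([639, 490, 196]) cube([44, 196, 27]);


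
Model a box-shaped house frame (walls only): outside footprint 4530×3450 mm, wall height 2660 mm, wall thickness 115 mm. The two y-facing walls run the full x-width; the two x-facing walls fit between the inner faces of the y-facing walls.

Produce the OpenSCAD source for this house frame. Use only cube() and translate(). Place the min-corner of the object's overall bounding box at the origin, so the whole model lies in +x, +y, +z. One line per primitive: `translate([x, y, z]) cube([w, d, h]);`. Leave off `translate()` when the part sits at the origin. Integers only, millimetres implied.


cube([4530, 115, 2660]);
translate([0, 3335, 0]) cube([4530, 115, 2660]);
translate([0, 115, 0]) cube([115, 3220, 2660]);
translate([4415, 115, 0]) cube([115, 3220, 2660]);


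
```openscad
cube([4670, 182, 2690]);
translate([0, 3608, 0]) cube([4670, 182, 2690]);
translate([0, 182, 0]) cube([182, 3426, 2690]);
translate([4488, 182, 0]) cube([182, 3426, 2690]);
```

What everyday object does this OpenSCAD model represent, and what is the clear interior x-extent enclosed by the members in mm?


A house (or room) frame. The interior width is 4306 mm.

Four 2690 mm walls enclosing a rectangle with no floor or roof — a room or house frame. Outside width is 4670 mm and wall thickness is 182 mm, so the interior width is 4670 − 2 × 182 = 4306 mm.


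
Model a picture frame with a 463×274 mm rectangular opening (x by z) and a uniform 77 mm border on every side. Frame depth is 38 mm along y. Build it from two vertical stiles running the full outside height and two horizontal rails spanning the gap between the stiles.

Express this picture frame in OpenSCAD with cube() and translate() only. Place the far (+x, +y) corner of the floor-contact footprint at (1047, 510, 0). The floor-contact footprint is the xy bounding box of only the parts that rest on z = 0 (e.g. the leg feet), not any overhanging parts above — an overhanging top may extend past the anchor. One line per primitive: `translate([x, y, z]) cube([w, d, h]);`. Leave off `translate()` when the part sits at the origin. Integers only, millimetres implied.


translate([430, 472, 0]) cube([77, 38, 428]);
translate([970, 472, 0]) cube([77, 38, 428]);
translate([507, 472, 0]) cube([463, 38, 77]);
translate([507, 472, 351]) cube([463, 38, 77]);


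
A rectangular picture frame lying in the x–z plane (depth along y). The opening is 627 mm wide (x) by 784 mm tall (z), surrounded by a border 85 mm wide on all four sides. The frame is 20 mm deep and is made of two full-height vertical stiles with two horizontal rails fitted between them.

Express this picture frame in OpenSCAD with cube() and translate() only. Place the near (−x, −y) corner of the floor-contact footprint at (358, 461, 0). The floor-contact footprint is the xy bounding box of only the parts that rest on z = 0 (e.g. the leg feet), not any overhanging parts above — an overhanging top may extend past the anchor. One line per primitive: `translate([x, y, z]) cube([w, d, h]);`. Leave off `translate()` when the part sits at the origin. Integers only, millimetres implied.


translate([358, 461, 0]) cube([85, 20, 954]);
translate([1070, 461, 0]) cube([85, 20, 954]);
translate([443, 461, 0]) cube([627, 20, 85]);
translate([443, 461, 869]) cube([627, 20, 85]);


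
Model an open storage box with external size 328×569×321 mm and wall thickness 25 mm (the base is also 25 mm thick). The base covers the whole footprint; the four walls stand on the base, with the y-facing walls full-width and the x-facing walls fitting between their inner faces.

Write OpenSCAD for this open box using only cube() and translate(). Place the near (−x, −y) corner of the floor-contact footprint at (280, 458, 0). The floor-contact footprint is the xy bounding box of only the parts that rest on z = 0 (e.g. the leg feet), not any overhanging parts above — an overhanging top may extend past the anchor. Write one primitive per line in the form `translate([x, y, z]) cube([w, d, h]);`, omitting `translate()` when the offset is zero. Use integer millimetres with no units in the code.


translate([280, 458, 0]) cube([328, 569, 25]);
translate([280, 458, 25]) cube([328, 25, 296]);
translate([280, 1002, 25]) cube([328, 25, 296]);
translate([280, 483, 25]) cube([25, 519, 296]);
translate([583, 483, 25]) cube([25, 519, 296]);


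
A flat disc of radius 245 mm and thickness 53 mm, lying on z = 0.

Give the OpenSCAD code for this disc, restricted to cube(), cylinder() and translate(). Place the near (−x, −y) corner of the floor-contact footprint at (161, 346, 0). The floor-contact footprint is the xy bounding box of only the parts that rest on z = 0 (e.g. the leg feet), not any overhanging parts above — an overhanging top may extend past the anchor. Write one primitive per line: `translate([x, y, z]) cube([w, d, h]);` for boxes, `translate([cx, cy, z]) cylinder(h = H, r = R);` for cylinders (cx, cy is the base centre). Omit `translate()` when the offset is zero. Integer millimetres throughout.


translate([406, 591, 0]) cylinder(h = 53, r = 245);


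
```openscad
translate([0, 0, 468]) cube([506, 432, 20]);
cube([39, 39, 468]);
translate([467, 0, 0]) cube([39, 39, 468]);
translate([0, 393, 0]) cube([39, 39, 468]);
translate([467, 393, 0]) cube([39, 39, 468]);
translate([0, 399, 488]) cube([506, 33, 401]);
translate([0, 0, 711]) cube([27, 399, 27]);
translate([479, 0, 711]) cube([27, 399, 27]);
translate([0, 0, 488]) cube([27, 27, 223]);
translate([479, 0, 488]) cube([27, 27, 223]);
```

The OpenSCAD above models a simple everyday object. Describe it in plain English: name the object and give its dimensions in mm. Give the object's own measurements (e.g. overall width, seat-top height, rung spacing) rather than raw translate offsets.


A chair. The seat is a 506×432×20 mm slab with its top at z = 488 mm, on four 39×39 mm corner legs (flush with the seat edges, standing on z = 0). A flat backrest 33 mm thick, 401 mm tall, spans the full seat width and rises from the seat top along its +y edge, rear face flush with the rear of the seat. Two armrests of 27×27 mm section run along each side from the seat's front edge to the front of the backrest, top faces 250 mm above the seat top and outer faces flush with the seat's x-edges; a 27×27 mm post under the front of each armrest stands on the seat at the front corner.


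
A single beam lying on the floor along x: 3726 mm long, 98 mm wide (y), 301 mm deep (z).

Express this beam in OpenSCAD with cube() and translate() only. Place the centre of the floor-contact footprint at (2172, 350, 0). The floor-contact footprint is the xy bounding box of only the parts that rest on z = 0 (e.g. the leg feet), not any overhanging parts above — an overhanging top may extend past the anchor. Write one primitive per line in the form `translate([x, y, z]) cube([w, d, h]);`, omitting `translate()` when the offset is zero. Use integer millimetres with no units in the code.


translate([309, 301, 0]) cube([3726, 98, 301]);


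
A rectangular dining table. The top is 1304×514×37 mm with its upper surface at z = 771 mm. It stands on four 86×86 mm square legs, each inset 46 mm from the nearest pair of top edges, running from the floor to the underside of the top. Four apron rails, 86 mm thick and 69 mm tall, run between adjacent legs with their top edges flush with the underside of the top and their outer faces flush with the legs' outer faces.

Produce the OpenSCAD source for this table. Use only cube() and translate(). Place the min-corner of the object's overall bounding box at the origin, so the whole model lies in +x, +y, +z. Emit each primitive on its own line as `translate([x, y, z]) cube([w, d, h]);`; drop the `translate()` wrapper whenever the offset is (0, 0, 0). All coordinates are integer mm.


translate([0, 0, 734]) cube([1304, 514, 37]);
translate([46, 46, 0]) cube([86, 86, 734]);
translate([1172, 46, 0]) cube([86, 86, 734]);
translate([46, 382, 0]) cube([86, 86, 734]);
translate([1172, 382, 0]) cube([86, 86, 734]);
translate([132, 46, 665]) cube([1040, 86, 69]);
translate([132, 382, 665]) cube([1040, 86, 69]);
translate([46, 132, 665]) cube([86, 250, 69]);
translate([1172, 132, 665]) cube([86, 250, 69]);


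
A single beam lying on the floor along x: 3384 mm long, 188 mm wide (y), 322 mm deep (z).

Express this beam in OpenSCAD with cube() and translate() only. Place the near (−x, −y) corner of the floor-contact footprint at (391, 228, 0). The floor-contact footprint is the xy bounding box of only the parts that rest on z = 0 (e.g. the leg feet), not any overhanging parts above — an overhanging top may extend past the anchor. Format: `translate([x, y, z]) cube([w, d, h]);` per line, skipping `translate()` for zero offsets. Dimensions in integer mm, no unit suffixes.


translate([391, 228, 0]) cube([3384, 188, 322]);


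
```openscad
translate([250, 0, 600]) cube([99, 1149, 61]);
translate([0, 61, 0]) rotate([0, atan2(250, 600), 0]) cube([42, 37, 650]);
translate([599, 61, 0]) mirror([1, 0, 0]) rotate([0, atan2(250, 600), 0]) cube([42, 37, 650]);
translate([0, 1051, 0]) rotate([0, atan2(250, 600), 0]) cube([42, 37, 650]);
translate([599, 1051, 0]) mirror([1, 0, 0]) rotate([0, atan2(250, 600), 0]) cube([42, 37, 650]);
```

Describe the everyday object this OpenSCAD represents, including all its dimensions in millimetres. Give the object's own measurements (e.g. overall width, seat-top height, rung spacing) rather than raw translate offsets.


A sawhorse. A 99×1149×61 mm beam (x, y, z) sits on two A-frame leg pairs. Each pair is two raked legs of 42×37 mm section (37 mm along y) splaying symmetrically in x. Each leg rises 600 mm vertically over 250 mm of horizontal reach and is 650 mm long along its own axis. Every leg's outer bottom edge rests on the floor and its outer top edge meets a bottom edge of the beam — the left legs (tilting toward +x) meet the beam's −x bottom edge, the right legs (their mirror images, tilting toward −x) meet its +x bottom edge — so the leg tops tuck under the beam, the beam's underside is 600 mm above the floor, and the feet are 599 mm apart outside-to-outside with the beam centred between them. The two leg pairs are set in 61 mm from either end of the beam.


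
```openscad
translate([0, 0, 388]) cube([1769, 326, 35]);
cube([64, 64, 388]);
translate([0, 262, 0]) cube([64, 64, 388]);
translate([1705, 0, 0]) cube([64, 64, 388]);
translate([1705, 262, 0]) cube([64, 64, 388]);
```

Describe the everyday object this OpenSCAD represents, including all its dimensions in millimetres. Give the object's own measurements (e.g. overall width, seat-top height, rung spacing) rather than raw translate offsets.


A bench: a 1769×326 mm seat slab, 35 mm thick, top at z = 423 mm, on four 64×64 mm square legs flush with the seat corners and standing on z = 0.


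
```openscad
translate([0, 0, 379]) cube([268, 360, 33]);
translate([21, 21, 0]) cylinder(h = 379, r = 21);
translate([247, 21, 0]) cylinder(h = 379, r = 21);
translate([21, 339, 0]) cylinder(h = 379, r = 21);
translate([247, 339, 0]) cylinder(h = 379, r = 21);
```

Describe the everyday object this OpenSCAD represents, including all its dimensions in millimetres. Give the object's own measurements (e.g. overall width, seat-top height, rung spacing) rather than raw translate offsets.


A four-legged stool. The seat is a 268×360×33 mm slab whose top surface is at z = 412 mm; four round legs, each 42 mm in diameter, run from the floor (z = 0) to the underside of the seat, each leg's axis is inset half a diameter from the nearest pair of seat edges (so the leg's bounding box is flush with the corner).


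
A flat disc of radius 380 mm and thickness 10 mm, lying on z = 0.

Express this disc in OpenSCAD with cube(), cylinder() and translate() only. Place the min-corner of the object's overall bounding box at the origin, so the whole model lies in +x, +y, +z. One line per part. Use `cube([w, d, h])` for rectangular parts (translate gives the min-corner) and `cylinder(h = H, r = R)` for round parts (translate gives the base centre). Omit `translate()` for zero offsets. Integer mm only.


translate([380, 380, 0]) cylinder(h = 10, r = 380);


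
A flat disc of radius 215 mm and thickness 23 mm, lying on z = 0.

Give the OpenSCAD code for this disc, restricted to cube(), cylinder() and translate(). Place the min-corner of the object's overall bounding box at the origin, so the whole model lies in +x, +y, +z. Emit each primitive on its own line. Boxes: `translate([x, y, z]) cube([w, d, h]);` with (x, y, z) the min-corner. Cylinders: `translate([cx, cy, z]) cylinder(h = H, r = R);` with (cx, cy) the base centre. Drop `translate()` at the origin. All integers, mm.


translate([215, 215, 0]) cylinder(h = 23, r = 215);


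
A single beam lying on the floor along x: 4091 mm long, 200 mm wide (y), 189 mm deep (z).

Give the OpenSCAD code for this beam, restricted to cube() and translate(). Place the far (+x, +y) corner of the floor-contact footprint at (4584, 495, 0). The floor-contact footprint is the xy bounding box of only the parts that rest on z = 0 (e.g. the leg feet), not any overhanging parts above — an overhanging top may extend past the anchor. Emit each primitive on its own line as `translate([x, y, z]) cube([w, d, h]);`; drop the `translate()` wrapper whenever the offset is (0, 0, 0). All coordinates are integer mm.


translate([493, 295, 0]) cube([4091, 200, 189]);


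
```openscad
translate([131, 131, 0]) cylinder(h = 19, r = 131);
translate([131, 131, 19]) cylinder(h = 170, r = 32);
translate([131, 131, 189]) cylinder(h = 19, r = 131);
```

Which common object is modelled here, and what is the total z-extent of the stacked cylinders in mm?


A spool. The overall height is 208 mm.

Three coaxial cylinders, large–small–large — a spool. Two 19 mm flanges and a 170 mm core give 19 + 170 + 19 = 208 mm.


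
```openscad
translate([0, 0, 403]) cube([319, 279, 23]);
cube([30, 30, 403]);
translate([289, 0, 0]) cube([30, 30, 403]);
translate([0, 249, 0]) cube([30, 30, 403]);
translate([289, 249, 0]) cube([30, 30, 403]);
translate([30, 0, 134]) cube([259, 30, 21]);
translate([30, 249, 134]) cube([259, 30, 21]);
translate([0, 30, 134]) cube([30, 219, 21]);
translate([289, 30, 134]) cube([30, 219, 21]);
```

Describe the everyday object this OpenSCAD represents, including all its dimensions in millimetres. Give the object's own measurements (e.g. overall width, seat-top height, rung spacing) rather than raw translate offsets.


A four-legged stool. The seat is a 319×279×23 mm slab whose top surface is at z = 426 mm; four square legs, each 30×30 mm in cross-section, run from the floor (z = 0) to the underside of the seat, each flush with a corner of the seat. Four stretchers, 30 mm wide and 21 mm tall, connect adjacent legs with their undersides at z = 134 mm, each running between the inner faces of the legs it joins and aligned with the legs' outer faces on the other axis.


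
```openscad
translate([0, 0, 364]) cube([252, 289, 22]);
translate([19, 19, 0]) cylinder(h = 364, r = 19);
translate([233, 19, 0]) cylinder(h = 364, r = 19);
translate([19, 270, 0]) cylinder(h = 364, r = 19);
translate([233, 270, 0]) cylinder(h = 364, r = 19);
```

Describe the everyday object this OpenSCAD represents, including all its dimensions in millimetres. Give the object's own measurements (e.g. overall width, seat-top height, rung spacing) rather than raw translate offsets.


A four-legged stool. The seat is a 252×289×22 mm slab whose top surface is at z = 386 mm; four round legs, each 38 mm in diameter, run from the floor (z = 0) to the underside of the seat, each leg's axis is inset half a diameter from the nearest pair of seat edges (so the leg's bounding box is flush with the corner).


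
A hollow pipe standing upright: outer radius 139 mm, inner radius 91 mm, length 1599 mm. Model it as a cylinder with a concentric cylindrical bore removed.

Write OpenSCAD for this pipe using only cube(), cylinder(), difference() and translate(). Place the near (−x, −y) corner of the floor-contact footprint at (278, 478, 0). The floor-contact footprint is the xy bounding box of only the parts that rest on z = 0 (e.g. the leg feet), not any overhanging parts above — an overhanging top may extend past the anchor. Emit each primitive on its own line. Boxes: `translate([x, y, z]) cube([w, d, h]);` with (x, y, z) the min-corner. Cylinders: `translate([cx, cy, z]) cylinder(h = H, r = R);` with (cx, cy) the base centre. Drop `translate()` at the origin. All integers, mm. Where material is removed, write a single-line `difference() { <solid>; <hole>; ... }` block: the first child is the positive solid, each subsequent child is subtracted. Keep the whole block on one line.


difference() { translate([417, 617, 0]) cylinder(h = 1599, r = 139); translate([417, 617, 0]) cylinder(h = 1599, r = 91); }


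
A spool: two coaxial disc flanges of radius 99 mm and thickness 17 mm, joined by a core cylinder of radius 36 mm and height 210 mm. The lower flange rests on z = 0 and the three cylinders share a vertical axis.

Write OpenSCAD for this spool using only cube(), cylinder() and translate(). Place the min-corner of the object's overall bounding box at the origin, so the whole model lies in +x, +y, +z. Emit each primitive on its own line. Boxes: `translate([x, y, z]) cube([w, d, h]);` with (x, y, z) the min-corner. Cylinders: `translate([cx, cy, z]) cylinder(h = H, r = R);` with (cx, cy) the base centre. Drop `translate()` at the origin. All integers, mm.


translate([99, 99, 0]) cylinder(h = 17, r = 99);
translate([99, 99, 17]) cylinder(h = 210, r = 36);
translate([99, 99, 227]) cylinder(h = 17, r = 99);


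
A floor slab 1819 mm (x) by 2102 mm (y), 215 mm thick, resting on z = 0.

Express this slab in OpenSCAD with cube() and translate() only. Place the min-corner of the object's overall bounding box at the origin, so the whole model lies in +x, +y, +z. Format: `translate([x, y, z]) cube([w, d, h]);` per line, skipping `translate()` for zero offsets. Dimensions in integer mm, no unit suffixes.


cube([1819, 2102, 215]);


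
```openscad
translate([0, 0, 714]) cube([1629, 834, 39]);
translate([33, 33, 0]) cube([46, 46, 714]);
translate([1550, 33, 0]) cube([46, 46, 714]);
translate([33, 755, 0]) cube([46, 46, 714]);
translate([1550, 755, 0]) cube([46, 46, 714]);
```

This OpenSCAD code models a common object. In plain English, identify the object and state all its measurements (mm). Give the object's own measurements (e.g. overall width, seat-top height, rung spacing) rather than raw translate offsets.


A rectangular dining table. The top is 1629×834×39 mm with its upper surface at z = 753 mm. It stands on four 46×46 mm square legs, each inset 33 mm from the nearest pair of top edges, running from the floor to the underside of the top.


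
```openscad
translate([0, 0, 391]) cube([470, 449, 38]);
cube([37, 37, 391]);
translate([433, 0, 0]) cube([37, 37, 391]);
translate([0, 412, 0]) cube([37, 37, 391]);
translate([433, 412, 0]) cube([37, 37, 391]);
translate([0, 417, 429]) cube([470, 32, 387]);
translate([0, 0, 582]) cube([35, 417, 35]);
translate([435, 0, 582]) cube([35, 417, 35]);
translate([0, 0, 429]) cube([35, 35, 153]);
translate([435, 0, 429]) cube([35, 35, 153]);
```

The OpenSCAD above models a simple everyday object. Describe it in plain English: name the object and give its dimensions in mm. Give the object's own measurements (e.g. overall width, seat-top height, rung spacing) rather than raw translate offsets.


A chair. The seat is a 470×449×38 mm slab with its top at z = 429 mm, on four 37×37 mm corner legs (flush with the seat edges, standing on z = 0). A flat backrest 32 mm thick, 387 mm tall, spans the full seat width and rises from the seat top along its +y edge, rear face flush with the rear of the seat. Two armrests of 35×35 mm section run along each side from the seat's front edge to the front of the backrest, top faces 188 mm above the seat top and outer faces flush with the seat's x-edges; a 35×35 mm post under the front of each armrest stands on the seat at the front corner.


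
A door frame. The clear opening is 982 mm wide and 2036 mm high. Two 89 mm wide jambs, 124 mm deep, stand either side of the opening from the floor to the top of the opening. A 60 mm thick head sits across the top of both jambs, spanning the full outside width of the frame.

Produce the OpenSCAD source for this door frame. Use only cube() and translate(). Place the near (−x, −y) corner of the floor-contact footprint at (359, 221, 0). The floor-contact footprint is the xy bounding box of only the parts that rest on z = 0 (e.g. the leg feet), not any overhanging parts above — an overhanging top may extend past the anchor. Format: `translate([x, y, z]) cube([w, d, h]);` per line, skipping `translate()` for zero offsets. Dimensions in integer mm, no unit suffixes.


translate([359, 221, 0]) cube([89, 124, 2036]);
translate([1430, 221, 0]) cube([89, 124, 2036]);
translate([359, 221, 2036]) cube([1160, 124, 60]);


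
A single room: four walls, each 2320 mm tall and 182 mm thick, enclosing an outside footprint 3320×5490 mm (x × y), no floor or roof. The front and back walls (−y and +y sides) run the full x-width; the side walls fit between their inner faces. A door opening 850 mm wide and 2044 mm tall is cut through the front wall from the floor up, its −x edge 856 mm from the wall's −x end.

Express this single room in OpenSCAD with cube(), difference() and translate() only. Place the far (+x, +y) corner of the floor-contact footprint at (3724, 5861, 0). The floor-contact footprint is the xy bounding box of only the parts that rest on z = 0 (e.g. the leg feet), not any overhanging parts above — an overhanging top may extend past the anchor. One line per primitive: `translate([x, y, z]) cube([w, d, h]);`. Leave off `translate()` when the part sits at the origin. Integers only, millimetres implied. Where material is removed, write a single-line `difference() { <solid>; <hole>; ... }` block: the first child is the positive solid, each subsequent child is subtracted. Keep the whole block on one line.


difference() { translate([404, 371, 0]) cube([3320, 182, 2320]); translate([1260, 371, 0]) cube([850, 182, 2044]); }
translate([404, 5679, 0]) cube([3320, 182, 2320]);
translate([404, 553, 0]) cube([182, 5126, 2320]);
translate([3542, 553, 0]) cube([182, 5126, 2320]);


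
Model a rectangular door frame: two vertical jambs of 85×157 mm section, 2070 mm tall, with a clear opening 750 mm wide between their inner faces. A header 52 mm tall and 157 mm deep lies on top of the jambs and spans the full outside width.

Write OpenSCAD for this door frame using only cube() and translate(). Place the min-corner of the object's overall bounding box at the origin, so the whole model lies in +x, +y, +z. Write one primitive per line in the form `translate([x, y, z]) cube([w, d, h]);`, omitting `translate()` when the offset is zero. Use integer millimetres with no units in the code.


cube([85, 157, 2070]);
translate([835, 0, 0]) cube([85, 157, 2070]);
translate([0, 0, 2070]) cube([920, 157, 52]);


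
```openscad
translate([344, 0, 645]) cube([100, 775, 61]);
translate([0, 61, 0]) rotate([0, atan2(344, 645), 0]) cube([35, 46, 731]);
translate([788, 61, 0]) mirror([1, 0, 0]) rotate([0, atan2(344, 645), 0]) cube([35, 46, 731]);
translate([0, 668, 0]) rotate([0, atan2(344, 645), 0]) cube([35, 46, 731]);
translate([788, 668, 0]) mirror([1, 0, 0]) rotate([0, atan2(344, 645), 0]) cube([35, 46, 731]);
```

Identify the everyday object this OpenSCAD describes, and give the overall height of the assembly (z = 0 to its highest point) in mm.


A sawhorse. The overall height is 706 mm.

A beam across two mirrored pairs of raked legs — a sawhorse. The beam's underside is at z = 645 (matching the legs' vertical rise in atan2(344, 645)) and the beam is 61 mm tall, so its top is at 645 + 61 = 706 mm. The raked legs top out at the beam's underside, so that is the highest point.


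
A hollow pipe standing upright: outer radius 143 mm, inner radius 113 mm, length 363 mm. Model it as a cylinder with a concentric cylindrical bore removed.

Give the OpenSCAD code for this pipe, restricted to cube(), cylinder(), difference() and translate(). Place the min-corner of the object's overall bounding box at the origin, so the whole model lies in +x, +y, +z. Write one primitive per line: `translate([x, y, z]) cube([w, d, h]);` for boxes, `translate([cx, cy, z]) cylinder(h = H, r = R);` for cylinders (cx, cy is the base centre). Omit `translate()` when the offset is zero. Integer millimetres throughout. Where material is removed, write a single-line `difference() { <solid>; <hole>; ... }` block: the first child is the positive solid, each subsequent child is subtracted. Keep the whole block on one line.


difference() { translate([143, 143, 0]) cylinder(h = 363, r = 143); translate([143, 143, 0]) cylinder(h = 363, r = 113); }


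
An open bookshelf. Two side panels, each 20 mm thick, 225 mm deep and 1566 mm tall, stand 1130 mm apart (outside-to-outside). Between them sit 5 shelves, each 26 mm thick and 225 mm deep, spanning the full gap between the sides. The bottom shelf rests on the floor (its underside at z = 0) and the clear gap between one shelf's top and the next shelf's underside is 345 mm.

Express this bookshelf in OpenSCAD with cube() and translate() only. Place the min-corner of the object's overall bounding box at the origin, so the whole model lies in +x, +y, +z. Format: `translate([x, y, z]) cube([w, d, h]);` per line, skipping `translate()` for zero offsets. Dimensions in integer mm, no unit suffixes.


cube([20, 225, 1566]);
translate([1110, 0, 0]) cube([20, 225, 1566]);
translate([20, 0, 0]) cube([1090, 225, 26]);
translate([20, 0, 371]) cube([1090, 225, 26]);
translate([20, 0, 742]) cube([1090, 225, 26]);
translate([20, 0, 1113]) cube([1090, 225, 26]);
translate([20, 0, 1484]) cube([1090, 225, 26]);


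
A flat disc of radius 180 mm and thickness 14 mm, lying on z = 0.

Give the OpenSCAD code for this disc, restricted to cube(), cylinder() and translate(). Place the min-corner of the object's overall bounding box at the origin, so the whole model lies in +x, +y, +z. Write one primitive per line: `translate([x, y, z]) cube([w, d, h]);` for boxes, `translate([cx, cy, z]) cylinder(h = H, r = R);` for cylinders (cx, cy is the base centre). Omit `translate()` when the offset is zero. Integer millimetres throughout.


translate([180, 180, 0]) cylinder(h = 14, r = 180);


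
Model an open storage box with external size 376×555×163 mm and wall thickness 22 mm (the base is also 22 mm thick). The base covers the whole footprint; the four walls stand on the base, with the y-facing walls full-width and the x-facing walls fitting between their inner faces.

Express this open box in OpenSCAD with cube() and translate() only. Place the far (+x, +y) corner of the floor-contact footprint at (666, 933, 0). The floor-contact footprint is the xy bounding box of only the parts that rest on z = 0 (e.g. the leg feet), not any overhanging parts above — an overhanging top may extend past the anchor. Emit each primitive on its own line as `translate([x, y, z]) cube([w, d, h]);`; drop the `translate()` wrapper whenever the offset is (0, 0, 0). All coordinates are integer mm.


translate([290, 378, 0]) cube([376, 555, 22]);
translate([290, 378, 22]) cube([376, 22, 141]);
translate([290, 911, 22]) cube([376, 22, 141]);
translate([290, 400, 22]) cube([22, 511, 141]);
translate([644, 400, 22]) cube([22, 511, 141]);


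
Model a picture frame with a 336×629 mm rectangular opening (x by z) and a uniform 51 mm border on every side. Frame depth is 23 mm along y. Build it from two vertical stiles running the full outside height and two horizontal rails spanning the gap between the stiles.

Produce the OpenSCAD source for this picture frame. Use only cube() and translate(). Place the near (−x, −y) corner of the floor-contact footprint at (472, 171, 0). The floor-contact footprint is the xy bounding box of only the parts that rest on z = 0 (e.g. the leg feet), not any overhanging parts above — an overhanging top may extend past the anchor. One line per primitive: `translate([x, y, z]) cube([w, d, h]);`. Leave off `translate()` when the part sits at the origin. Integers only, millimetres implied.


translate([472, 171, 0]) cube([51, 23, 731]);
translate([859, 171, 0]) cube([51, 23, 731]);
translate([523, 171, 0]) cube([336, 23, 51]);
translate([523, 171, 680]) cube([336, 23, 51]);


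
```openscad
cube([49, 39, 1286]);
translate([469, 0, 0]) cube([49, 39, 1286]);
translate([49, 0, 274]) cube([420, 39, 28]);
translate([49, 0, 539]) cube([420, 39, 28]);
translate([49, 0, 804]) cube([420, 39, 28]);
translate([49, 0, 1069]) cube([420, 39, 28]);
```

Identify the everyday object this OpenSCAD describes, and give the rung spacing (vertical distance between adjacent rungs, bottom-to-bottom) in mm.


A ladder. The rung spacing is 265 mm.

Two tall 49×39 posts with 4 short bars between them — a ladder. Adjacent rungs sit at z = 274 and z = 539, so the spacing is 539 − 274 = 265 mm.


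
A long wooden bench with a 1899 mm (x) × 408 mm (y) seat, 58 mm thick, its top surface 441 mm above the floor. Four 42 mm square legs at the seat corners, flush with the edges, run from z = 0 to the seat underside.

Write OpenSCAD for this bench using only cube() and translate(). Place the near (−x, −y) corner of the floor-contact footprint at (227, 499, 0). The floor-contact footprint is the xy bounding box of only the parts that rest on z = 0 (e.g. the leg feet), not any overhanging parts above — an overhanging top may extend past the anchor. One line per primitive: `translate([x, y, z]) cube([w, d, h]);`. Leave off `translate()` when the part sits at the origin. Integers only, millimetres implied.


// leg_h = 441 − 58 = 383
translate([227, 499, 383]) cube([1899, 408, 58]);
translate([227, 499, 0]) cube([42, 42, 383]);
translate([227, 865, 0]) cube([42, 42, 383]);
translate([2084, 499, 0]) cube([42, 42, 383]);
translate([2084, 865, 0]) cube([42, 42, 383]);


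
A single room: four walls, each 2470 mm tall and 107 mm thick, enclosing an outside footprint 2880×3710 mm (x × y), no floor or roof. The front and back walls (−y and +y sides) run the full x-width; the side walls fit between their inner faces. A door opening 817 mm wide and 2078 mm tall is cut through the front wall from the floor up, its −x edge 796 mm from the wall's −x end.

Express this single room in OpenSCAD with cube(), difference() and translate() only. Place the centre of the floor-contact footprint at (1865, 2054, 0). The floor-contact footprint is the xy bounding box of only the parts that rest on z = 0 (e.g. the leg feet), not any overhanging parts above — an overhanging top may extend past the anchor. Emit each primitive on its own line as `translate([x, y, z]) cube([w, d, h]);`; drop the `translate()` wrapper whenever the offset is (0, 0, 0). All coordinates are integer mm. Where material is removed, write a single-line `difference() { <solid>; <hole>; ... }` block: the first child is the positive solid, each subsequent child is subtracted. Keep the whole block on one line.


difference() { translate([425, 199, 0]) cube([2880, 107, 2470]); translate([1221, 199, 0]) cube([817, 107, 2078]); }
translate([425, 3802, 0]) cube([2880, 107, 2470]);
translate([425, 306, 0]) cube([107, 3496, 2470]);
translate([3198, 306, 0]) cube([107, 3496, 2470]);


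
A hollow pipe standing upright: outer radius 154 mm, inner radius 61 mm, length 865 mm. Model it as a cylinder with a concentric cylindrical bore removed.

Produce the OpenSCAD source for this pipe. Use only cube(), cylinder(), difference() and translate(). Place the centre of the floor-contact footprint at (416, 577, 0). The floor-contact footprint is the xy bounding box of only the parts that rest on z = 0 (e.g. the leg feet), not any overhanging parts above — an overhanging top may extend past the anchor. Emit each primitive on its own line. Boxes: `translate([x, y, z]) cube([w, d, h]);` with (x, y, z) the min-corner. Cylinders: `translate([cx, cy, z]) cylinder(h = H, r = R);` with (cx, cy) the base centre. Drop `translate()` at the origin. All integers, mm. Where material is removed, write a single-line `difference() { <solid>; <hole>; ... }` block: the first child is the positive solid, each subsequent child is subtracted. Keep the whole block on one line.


difference() { translate([416, 577, 0]) cylinder(h = 865, r = 154); translate([416, 577, 0]) cylinder(h = 865, r = 61); }


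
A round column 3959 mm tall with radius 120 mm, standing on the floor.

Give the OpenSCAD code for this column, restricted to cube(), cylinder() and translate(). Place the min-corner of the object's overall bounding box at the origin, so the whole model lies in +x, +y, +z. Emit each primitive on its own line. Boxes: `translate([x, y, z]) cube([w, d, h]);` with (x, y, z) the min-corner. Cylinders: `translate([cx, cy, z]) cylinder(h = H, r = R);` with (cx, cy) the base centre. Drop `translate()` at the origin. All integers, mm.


translate([120, 120, 0]) cylinder(h = 3959, r = 120);


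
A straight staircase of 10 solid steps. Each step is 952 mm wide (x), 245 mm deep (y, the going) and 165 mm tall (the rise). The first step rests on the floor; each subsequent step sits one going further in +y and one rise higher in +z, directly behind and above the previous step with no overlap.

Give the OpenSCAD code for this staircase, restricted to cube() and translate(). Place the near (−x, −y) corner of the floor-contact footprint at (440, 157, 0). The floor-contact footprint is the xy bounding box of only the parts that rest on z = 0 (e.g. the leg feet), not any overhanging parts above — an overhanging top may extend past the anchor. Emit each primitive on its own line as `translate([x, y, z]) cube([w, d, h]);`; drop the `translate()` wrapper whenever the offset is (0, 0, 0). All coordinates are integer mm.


translate([440, 157, 0]) cube([952, 245, 165]);
translate([440, 402, 165]) cube([952, 245, 165]);
translate([440, 647, 330]) cube([952, 245, 165]);
translate([440, 892, 495]) cube([952, 245, 165]);
translate([440, 1137, 660]) cube([952, 245, 165]);
translate([440, 1382, 825]) cube([952, 245, 165]);
translate([440, 1627, 990]) cube([952, 245, 165]);
translate([440, 1872, 1155]) cube([952, 245, 165]);
translate([440, 2117, 1320]) cube([952, 245, 165]);
translate([440, 2362, 1485]) cube([952, 245, 165]);


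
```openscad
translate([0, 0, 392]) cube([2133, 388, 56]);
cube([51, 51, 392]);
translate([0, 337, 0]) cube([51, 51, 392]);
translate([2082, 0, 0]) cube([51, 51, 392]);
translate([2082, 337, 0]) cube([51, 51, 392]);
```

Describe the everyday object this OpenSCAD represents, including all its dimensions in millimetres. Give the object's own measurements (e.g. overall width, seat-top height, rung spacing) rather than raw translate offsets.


A bench: a 2133×388 mm seat slab, 56 mm thick, top at z = 448 mm, on four 51×51 mm square legs flush with the seat corners and standing on z = 0.


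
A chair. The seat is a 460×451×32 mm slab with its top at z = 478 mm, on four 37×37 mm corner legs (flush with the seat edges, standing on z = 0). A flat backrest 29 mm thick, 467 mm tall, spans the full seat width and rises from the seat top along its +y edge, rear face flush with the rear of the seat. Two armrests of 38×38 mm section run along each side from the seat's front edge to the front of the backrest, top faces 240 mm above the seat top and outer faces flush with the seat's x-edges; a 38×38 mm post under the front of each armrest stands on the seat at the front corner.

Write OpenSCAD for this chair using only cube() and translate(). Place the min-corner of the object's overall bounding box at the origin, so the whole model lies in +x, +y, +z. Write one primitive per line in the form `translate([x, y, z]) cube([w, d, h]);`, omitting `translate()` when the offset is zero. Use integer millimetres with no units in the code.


translate([0, 0, 446]) cube([460, 451, 32]);
cube([37, 37, 446]);
translate([423, 0, 0]) cube([37, 37, 446]);
translate([0, 414, 0]) cube([37, 37, 446]);
translate([423, 414, 0]) cube([37, 37, 446]);
translate([0, 422, 478]) cube([460, 29, 467]);
translate([0, 0, 680]) cube([38, 422, 38]);
translate([422, 0, 680]) cube([38, 422, 38]);
translate([0, 0, 478]) cube([38, 38, 202]);
translate([422, 0, 478]) cube([38, 38, 202]);


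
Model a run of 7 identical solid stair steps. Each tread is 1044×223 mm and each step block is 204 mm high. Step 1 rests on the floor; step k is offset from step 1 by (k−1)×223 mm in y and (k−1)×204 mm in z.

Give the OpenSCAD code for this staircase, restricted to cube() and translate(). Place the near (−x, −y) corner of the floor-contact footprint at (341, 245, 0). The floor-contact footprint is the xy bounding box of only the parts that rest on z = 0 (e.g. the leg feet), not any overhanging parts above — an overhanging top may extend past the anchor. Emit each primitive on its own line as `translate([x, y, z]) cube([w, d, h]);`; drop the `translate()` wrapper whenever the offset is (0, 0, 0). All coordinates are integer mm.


translate([341, 245, 0]) cube([1044, 223, 204]);
translate([341, 468, 204]) cube([1044, 223, 204]);
translate([341, 691, 408]) cube([1044, 223, 204]);
translate([341, 914, 612]) cube([1044, 223, 204]);
translate([341, 1137, 816]) cube([1044, 223, 204]);
translate([341, 1360, 1020]) cube([1044, 223, 204]);
translate([341, 1583, 1224]) cube([1044, 223, 204]);


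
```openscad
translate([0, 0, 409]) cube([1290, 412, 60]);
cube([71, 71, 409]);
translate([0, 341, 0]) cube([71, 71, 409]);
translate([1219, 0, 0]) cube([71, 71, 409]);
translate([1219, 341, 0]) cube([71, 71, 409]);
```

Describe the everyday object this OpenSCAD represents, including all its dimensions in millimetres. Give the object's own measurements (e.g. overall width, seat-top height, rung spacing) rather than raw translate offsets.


A bench: a 1290×412 mm seat slab, 60 mm thick, top at z = 469 mm, on four 71×71 mm square legs flush with the seat corners and standing on z = 0.
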